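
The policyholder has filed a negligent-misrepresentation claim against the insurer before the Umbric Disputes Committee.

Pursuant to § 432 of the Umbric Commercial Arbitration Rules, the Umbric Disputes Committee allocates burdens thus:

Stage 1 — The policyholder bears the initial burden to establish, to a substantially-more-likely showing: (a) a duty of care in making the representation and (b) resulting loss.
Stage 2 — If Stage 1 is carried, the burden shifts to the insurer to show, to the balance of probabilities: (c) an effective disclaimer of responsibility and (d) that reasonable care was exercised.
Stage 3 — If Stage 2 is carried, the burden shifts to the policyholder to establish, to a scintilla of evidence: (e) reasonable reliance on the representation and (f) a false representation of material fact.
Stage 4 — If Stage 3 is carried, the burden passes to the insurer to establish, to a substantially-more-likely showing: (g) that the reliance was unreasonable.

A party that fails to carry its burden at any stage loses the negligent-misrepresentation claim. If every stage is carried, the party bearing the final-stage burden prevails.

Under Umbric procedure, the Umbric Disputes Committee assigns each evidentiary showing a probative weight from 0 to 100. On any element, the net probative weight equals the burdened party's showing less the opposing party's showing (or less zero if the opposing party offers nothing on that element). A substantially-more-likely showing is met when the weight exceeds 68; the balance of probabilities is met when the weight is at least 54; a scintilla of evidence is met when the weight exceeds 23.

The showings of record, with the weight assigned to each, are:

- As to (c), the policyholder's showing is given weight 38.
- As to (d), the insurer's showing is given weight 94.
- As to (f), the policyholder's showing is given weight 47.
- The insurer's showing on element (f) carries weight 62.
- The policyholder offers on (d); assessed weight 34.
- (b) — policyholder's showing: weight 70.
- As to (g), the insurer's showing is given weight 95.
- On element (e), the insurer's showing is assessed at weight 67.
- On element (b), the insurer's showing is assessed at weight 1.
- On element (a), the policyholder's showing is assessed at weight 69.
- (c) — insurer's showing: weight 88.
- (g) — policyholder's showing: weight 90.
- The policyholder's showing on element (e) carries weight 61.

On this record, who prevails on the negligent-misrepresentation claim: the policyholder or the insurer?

policyholder

Stage 1 (policyholder, a substantially-more-likely showing, weight exceeds 68): (a) 69 > 68 — meets; (b) net 70−1=69 > 68 — meets.
  All elements met. The burden passes to the insurer.
Stage 2 (insurer, the balance of probabilities, weight is at least 54): (c) net 88−38=50 < 54 — fails; (d) net 94−34=60 ≥ 54 — meets.
  Not every element is met, so the insurer fails to carry Stage 2.
The policyholder prevails.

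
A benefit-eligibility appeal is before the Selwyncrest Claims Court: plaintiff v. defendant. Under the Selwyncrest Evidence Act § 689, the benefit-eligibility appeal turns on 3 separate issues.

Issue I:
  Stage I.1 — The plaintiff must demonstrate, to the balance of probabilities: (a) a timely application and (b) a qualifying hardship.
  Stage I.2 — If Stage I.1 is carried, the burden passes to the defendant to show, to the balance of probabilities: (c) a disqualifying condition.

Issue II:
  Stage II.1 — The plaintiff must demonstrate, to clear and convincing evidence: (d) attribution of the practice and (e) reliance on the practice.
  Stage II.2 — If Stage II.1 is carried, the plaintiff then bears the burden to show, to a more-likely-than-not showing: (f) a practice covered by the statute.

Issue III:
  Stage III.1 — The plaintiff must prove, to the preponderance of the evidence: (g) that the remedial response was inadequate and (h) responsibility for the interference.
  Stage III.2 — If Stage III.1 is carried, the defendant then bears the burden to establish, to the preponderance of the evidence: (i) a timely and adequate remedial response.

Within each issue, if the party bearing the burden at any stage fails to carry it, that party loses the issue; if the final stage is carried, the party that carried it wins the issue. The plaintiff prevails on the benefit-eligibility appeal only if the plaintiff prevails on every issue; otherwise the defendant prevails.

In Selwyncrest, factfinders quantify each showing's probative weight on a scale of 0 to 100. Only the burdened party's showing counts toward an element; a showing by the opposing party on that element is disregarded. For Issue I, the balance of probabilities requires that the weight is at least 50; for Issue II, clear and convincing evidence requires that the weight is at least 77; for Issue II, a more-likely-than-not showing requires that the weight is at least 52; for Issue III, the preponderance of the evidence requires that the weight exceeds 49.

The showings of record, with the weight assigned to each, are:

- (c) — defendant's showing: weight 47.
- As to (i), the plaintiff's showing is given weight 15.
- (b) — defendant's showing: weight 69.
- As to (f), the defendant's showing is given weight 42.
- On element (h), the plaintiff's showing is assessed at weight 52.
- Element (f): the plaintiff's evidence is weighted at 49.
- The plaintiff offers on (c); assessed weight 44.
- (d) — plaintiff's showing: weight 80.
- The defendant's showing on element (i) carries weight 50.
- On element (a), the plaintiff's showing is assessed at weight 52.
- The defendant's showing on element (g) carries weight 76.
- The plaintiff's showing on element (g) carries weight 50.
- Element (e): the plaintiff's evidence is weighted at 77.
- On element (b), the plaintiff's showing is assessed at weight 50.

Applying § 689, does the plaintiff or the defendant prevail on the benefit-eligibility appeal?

defendant

— Issue I —
Stage I.1 (plaintiff, the balance of probabilities, weight is at least 50): (a) 52 ≥ 50 — meets; (b) 50 (defendant's 69 disregarded) ≥ 50 — meets.
  Stage I.1 is satisfied; the onus moves to the defendant.
Stage I.2 (defendant, the balance of probabilities, weight is at least 50): (c) 47 (plaintiff's 44 disregarded) < 50 — fails.
  The defendant does not carry Stage I.2.
The plaintiff prevails on this issue.
— Issue II —
At Stage II.1 the plaintiff must meet clear and convincing evidence (weight is at least 77): on (d) the weight is 80, ≥ 77, so (d) meets the standard; on (e) the weight is 77, which does reach 77, so (e) meets the standard.
  Stage II.1 carried; the burden remains with the plaintiff.
At Stage II.2 the plaintiff must meet a more-likely-than-not showing (weight is at least 52): on (f) the weight is 49 (the defendant's 42 is given no effect), < 52, so (f) does not meet the standard.
  The plaintiff does not carry Stage II.2.
The defendant prevails on this issue.
— Issue III —
Stage III.1 — burden on plaintiff; standard: the preponderance of the evidence (weight exceeds 49).
    (g): 50 (defendant's 76 disregarded) > 49 [met]
    (h): 52 > 49 [met]
  The plaintiff carries Stage III.1; the defendant now bears the burden.
Stage III.2 — burden on defendant; standard: the preponderance of the evidence (weight exceeds 49).
    (i): 50 (plaintiff's 15 disregarded) > 49 [met]
  Stage III.2 carried; the final stage is satisfied.
Every stage carried; the defendant prevails on this issue.
Per-issue: Issue I → plaintiff; Issue II → defendant; Issue III → defendant. The plaintiff must prevail on every issue; overall, the defendant prevails.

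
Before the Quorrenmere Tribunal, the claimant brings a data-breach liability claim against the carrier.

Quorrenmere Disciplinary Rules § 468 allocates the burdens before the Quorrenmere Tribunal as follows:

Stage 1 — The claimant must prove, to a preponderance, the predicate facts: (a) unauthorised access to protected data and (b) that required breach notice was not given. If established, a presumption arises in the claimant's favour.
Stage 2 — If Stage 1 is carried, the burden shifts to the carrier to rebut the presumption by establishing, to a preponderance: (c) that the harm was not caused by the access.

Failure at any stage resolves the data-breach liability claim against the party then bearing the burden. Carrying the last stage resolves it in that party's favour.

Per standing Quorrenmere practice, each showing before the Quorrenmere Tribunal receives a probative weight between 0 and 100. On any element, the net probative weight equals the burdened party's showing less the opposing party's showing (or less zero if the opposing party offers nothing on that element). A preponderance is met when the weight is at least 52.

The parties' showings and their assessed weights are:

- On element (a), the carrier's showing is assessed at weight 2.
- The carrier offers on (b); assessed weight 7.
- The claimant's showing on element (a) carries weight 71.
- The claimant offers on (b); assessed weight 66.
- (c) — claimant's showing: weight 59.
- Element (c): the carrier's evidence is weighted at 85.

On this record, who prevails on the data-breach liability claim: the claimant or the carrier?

Stage 1 — burden on claimant; standard: a preponderance (weight is at least 52).
    (a): 71 − 2 = 69 ≥ 52 [met]
    (b): 66 − 7 = 59 ≥ 52 [met]
  All elements met. The burden passes to the carrier.
Stage 2 — burden on carrier; standard: a preponderance (weight is at least 52).
    (c): 85 − 59 = 26 < 52 [not met]
  The carrier does not carry Stage 2.
The analysis ends at Stage 2; the claimant prevails.

claimant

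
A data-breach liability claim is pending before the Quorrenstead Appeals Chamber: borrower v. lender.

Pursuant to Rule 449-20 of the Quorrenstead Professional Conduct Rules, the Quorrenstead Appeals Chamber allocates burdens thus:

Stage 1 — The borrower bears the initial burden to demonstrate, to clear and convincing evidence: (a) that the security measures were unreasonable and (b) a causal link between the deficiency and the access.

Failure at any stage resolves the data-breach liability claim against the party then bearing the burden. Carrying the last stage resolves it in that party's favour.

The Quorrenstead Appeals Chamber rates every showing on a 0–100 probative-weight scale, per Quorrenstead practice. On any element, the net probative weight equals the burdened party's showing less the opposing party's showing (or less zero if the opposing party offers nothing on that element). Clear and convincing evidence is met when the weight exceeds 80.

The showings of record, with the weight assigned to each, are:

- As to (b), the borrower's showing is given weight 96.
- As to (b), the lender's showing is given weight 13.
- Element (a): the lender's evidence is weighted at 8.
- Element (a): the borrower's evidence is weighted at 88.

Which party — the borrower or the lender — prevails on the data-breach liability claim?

lender

Stage 1 — burden on borrower; standard: clear and convincing evidence (weight exceeds 80).
    (a): 88 − 8 = 80 ≤ 80 [not met]
    (b): 96 − 13 = 83 > 80 [met]
  Not every element is met, so the borrower fails to carry Stage 1.
So the lender prevails.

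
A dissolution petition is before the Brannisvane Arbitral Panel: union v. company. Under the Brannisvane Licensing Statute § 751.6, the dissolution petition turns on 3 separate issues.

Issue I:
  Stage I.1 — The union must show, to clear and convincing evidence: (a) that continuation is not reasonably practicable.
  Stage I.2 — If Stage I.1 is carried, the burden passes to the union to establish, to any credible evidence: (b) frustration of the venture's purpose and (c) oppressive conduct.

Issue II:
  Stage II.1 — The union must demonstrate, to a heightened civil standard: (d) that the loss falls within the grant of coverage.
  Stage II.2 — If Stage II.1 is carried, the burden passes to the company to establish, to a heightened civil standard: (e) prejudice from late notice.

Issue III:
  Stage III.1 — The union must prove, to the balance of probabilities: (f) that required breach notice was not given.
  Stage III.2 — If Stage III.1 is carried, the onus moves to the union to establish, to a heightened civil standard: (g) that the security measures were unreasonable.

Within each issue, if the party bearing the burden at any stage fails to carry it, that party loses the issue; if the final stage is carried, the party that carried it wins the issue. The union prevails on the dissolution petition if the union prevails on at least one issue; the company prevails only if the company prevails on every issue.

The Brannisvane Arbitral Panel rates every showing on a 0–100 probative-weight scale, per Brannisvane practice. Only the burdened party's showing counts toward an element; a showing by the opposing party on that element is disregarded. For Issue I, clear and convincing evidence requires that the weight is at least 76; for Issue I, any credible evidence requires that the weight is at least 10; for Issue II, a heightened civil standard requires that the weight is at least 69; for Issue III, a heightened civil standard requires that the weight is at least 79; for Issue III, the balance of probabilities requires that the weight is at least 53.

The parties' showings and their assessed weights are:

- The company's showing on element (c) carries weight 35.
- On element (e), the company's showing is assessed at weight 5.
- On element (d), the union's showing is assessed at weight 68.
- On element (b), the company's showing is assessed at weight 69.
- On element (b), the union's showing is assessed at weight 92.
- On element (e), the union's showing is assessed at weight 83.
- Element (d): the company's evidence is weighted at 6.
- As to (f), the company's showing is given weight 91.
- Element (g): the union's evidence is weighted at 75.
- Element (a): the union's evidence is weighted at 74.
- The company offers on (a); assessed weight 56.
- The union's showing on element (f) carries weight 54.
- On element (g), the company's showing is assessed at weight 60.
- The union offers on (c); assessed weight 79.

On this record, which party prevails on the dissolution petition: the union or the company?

company

— Issue I —
At Stage I.1 the union must meet clear and convincing evidence (weight is at least 76): on (a) the weight is 74 (the company's 56 is given no effect), which does not reach 76, so (a) does not meet the standard.
  Not every element is met, so the union fails to carry Stage I.1.
So the company prevails on this issue.
— Issue II —
Stage II.1 — burden on union; standard: a heightened civil standard (weight is at least 69).
    (d): 68 (company's 6 disregarded) < 69 [not met]
  Stage II.1 not carried; the union fails its burden.
So the company prevails on this issue.
— Issue III —
At Stage III.1 the union must meet the balance of probabilities (weight is at least 53): on (f) the weight is 54 (the company's 91 is given no effect), which does reach 53, so (f) meets the standard.
  All elements met. The union retains the burden for Stage III.2.
At Stage III.2 the union must meet a heightened civil standard (weight is at least 79): on (g) the weight is 75 (the company's 60 is given no effect), which does not reach 79, so (g) does not meet the standard.
  The union does not carry Stage III.2.
The analysis ends at Stage III.2; the company prevails on this issue.
Per-issue: Issue I → company; Issue II → company; Issue III → company. The union must prevail on at least one issue; overall, the company prevails.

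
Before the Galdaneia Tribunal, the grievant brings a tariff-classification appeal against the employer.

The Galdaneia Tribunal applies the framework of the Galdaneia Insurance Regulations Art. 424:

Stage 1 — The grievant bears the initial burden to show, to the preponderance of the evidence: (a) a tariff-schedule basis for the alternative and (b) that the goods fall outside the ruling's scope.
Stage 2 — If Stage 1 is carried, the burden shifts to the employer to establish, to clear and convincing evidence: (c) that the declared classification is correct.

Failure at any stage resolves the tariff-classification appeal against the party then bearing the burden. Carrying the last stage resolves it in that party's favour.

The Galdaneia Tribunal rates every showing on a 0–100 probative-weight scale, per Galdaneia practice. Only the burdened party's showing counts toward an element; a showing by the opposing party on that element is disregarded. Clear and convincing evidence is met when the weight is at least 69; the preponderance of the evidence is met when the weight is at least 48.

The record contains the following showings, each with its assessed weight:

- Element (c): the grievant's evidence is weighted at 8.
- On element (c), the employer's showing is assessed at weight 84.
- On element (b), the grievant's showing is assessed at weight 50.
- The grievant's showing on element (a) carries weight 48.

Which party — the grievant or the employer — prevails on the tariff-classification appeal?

Stage 1 (grievant, the preponderance of the evidence, weight is at least 48): (a) 48 ≥ 48 — meets; (b) 50 ≥ 48 — meets.
  Stage 1 is satisfied; the onus moves to the employer.
Stage 2 (employer, clear and convincing evidence, weight is at least 69): (c) 84 (grievant's 8 disregarded) ≥ 69 — meets.
  Stage 2 carried; the final stage is satisfied.
All stages carried — the employer prevails.

employer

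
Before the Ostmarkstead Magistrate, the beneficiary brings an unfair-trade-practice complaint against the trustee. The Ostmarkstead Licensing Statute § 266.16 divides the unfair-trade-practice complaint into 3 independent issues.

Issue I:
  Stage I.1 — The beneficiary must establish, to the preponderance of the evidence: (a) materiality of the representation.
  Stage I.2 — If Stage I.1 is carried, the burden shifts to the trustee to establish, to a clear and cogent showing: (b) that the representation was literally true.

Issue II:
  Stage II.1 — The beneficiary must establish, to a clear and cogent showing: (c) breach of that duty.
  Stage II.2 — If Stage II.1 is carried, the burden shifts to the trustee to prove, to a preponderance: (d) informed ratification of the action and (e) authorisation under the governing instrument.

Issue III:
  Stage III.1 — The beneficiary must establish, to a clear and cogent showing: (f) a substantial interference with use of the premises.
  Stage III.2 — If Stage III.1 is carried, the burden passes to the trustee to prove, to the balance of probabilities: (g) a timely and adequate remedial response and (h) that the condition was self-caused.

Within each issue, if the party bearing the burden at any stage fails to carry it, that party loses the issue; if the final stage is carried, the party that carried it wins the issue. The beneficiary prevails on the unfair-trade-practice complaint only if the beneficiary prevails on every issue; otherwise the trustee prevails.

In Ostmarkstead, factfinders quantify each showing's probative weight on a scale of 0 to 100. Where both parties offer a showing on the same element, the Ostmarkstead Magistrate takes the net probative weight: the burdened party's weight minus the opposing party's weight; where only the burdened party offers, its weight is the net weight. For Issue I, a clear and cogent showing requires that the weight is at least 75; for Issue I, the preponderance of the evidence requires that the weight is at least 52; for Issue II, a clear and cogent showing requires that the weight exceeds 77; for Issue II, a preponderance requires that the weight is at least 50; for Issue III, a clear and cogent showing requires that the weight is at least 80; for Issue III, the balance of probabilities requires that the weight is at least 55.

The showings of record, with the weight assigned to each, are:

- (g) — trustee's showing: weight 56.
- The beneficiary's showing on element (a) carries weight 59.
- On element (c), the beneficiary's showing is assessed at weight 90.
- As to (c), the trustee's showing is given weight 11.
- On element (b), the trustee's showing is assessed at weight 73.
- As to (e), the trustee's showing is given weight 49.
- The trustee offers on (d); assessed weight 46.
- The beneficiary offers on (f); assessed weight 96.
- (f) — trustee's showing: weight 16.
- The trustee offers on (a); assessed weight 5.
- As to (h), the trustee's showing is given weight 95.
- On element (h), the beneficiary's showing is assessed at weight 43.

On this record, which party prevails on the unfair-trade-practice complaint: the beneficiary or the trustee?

beneficiary

— Issue I —
At Stage I.1 the beneficiary must meet the preponderance of the evidence (weight is at least 52): on (a) the weight is 59 less the opposing 5 gives net 54, ≥ 52, so (a) meets the standard.
  Stage I.1 is satisfied; the onus moves to the trustee.
At Stage I.2 the trustee must meet a clear and cogent showing (weight is at least 75): on (b) the weight is 73, < 75, so (b) does not meet the standard.
  Not every element is met, so the trustee fails to carry Stage I.2.
The beneficiary prevails on this issue.
— Issue II —
Stage II.1 (beneficiary, a clear and cogent showing, weight exceeds 77): (c) net 90−11=79 > 77 — meets.
  The beneficiary carries Stage II.1; the trustee now bears the burden.
Stage II.2 (trustee, a preponderance, weight is at least 50): (d) 46 < 50 — fails; (e) 49 < 50 — fails.
  Not every element is met, so the trustee fails to carry Stage II.2.
The analysis ends at Stage II.2; the beneficiary prevails on this issue.
— Issue III —
Stage III.1 — burden on beneficiary; standard: a clear and cogent showing (weight is at least 80).
    (f): 96 − 16 = 80 ≥ 80 [met]
  All elements met. The burden passes to the trustee.
Stage III.2 — burden on trustee; standard: the balance of probabilities (weight is at least 55).
    (g): 56 ≥ 55 [met]
    (h): 95 − 43 = 52 < 55 [not met]
  Stage III.2 not carried; the trustee fails its burden.
So the beneficiary prevails on this issue.
Per-issue: Issue I → beneficiary; Issue II → beneficiary; Issue III → beneficiary. The beneficiary must prevail on every issue; overall, the beneficiary prevails.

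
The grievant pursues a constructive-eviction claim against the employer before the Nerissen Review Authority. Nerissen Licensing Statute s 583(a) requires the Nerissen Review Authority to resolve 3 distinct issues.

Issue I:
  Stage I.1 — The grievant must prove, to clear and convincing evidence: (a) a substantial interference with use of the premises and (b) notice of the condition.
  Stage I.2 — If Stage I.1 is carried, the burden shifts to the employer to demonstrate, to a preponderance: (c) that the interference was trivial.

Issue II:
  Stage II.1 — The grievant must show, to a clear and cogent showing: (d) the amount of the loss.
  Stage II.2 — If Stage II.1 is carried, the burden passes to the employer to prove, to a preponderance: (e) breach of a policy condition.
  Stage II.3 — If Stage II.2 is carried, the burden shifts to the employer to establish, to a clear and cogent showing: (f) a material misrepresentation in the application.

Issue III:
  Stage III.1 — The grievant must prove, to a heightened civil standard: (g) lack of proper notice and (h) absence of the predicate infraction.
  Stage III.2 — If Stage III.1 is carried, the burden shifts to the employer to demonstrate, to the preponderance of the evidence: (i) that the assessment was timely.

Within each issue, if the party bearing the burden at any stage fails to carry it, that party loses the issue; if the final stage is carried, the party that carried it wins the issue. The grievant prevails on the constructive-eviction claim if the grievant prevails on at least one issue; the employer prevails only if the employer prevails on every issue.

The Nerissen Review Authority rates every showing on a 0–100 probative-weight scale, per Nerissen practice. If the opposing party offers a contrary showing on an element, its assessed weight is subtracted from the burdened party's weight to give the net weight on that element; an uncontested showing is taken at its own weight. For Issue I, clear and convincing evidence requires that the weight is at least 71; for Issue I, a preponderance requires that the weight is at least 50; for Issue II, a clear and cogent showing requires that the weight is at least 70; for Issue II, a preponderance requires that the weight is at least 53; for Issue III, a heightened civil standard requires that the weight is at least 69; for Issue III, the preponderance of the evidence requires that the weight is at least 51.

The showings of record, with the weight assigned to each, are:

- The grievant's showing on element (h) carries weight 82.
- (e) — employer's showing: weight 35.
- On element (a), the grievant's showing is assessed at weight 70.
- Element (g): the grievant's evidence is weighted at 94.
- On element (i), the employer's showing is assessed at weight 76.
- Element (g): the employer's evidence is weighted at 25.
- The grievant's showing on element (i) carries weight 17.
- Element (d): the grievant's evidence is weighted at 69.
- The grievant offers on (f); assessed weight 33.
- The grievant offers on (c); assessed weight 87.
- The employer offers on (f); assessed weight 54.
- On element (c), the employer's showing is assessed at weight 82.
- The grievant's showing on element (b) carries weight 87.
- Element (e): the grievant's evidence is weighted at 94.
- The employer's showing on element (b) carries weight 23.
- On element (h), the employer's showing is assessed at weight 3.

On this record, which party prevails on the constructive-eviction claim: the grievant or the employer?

— Issue I —
At Stage I.1 the grievant must meet clear and convincing evidence (weight is at least 71): on (a) the weight is 70, which does not reach 71, so (a) does not meet the standard; on (b) the weight is 87 less the opposing 23 gives net 64, < 71, so (b) does not meet the standard.
  Stage I.1 not carried; the grievant fails its burden.
The employer prevails on this issue.
— Issue II —
At Stage II.1 the grievant must meet a clear and cogent showing (weight is at least 70): on (d) the weight is 69, which does not reach 70, so (d) does not meet the standard.
  Stage II.1 not carried; the grievant fails its burden.
So the employer prevails on this issue.
— Issue III —
At Stage III.1 the grievant must meet a heightened civil standard (weight is at least 69): on (g) the weight is 94 less the opposing 25 gives net 69, which does reach 69, so (g) meets the standard; on (h) the weight is 82 less the opposing 3 gives net 79, which does reach 69, so (h) meets the standard.
  All elements met. The burden passes to the employer.
At Stage III.2 the employer must meet the preponderance of the evidence (weight is at least 51): on (i) the weight is 76 less the opposing 17 gives net 59, which does reach 51, so (i) meets the standard.
  All elements met at the final stage.
Every stage carried; the employer prevails on this issue.
Per-issue: Issue I → employer; Issue II → employer; Issue III → employer. The grievant must prevail on at least one issue; overall, the employer prevails.

employer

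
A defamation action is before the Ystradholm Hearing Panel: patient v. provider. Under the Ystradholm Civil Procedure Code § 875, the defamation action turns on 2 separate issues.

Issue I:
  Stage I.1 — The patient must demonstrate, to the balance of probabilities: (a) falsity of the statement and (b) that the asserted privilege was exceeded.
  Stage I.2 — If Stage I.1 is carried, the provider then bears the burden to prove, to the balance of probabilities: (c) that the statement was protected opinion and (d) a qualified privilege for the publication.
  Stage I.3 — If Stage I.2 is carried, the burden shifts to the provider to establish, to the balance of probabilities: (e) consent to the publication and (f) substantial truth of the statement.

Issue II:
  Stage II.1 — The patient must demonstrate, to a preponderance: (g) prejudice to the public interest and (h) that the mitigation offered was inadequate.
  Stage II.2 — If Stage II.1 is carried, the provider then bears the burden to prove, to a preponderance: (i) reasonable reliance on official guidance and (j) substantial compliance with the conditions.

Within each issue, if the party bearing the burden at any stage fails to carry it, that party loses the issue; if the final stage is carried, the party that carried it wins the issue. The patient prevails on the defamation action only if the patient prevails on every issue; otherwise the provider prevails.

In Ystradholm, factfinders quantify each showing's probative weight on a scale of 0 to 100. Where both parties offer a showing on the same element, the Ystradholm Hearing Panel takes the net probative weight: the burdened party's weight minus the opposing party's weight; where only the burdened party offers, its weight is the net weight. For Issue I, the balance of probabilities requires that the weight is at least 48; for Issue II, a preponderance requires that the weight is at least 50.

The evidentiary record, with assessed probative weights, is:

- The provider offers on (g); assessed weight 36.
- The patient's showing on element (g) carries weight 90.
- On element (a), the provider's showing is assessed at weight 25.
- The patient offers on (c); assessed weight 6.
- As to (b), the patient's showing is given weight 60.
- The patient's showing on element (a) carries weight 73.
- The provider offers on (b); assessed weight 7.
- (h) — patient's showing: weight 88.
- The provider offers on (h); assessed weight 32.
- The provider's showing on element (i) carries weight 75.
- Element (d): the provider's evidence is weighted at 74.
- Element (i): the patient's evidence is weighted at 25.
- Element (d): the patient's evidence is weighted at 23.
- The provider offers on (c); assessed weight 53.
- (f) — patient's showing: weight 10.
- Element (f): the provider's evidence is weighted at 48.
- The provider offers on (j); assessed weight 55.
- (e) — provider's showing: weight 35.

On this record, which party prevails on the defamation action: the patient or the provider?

provider

— Issue I —
Stage I.1 (patient, the balance of probabilities, weight is at least 48): (a) net 73−25=48 ≥ 48 — meets; (b) net 60−7=53 ≥ 48 — meets.
  All elements met. The burden passes to the provider.
Stage I.2 (provider, the balance of probabilities, weight is at least 48): (c) net 53−6=47 < 48 — fails; (d) net 74−23=51 ≥ 48 — meets.
  Stage I.2 not carried; the provider fails its burden.
The patient prevails on this issue.
— Issue II —
Stage II.1 (patient, a preponderance, weight is at least 50): (g) net 90−36=54 ≥ 50 — meets; (h) net 88−32=56 ≥ 50 — meets.
  Stage II.1 is satisfied; the onus moves to the provider.
Stage II.2 (provider, a preponderance, weight is at least 50): (i) net 75−25=50 ≥ 50 — meets; (j) 55 ≥ 50 — meets.
  Stage II.2 carried; the final stage is satisfied.
Every stage carried; the provider prevails on this issue.
Per-issue: Issue I → patient; Issue II → provider. The patient must prevail on every issue; overall, the provider prevails.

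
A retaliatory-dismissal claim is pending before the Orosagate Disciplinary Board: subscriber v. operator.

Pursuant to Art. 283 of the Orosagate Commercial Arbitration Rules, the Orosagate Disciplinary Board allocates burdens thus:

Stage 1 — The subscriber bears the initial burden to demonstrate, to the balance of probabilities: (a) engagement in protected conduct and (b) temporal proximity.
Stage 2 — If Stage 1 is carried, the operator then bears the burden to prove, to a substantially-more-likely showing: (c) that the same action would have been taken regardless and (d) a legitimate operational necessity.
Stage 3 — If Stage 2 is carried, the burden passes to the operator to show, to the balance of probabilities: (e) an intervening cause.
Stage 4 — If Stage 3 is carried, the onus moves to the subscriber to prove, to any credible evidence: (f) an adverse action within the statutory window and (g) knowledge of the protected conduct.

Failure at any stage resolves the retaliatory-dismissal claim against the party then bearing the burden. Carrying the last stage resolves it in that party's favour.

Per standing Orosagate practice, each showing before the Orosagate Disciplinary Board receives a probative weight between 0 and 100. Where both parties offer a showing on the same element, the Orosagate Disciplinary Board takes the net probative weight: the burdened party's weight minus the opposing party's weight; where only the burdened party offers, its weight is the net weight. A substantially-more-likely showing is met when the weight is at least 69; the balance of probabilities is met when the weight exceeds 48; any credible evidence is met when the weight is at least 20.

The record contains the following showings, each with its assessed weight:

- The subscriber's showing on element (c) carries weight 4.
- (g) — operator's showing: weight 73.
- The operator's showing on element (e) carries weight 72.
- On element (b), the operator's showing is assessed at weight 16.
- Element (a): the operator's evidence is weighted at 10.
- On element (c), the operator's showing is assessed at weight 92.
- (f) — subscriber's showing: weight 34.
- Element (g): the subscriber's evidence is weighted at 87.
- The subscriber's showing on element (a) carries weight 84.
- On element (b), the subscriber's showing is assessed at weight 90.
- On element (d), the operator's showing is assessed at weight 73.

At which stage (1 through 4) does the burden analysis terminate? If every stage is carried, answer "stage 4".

Stage 1 (subscriber, the balance of probabilities, weight exceeds 48): (a) net 84−10=74 > 48 — meets; (b) net 90−16=74 > 48 — meets.
  The subscriber carries Stage 1; the operator now bears the burden.
Stage 2 (operator, a substantially-more-likely showing, weight is at least 69): (c) net 92−4=88 ≥ 69 — meets; (d) 73 ≥ 69 — meets.
  Stage 2 is satisfied; the operator continues to bear the burden.
Stage 3 (operator, the balance of probabilities, weight exceeds 48): (e) 72 > 48 — meets.
  Stage 3 is satisfied; the onus moves to the subscriber.
Stage 4 (subscriber, any credible evidence, weight is at least 20): (f) 34 ≥ 20 — meets; (g) net 87−73=14 < 20 — fails.
  The subscriber does not carry Stage 4.
The operator prevails.

stage 4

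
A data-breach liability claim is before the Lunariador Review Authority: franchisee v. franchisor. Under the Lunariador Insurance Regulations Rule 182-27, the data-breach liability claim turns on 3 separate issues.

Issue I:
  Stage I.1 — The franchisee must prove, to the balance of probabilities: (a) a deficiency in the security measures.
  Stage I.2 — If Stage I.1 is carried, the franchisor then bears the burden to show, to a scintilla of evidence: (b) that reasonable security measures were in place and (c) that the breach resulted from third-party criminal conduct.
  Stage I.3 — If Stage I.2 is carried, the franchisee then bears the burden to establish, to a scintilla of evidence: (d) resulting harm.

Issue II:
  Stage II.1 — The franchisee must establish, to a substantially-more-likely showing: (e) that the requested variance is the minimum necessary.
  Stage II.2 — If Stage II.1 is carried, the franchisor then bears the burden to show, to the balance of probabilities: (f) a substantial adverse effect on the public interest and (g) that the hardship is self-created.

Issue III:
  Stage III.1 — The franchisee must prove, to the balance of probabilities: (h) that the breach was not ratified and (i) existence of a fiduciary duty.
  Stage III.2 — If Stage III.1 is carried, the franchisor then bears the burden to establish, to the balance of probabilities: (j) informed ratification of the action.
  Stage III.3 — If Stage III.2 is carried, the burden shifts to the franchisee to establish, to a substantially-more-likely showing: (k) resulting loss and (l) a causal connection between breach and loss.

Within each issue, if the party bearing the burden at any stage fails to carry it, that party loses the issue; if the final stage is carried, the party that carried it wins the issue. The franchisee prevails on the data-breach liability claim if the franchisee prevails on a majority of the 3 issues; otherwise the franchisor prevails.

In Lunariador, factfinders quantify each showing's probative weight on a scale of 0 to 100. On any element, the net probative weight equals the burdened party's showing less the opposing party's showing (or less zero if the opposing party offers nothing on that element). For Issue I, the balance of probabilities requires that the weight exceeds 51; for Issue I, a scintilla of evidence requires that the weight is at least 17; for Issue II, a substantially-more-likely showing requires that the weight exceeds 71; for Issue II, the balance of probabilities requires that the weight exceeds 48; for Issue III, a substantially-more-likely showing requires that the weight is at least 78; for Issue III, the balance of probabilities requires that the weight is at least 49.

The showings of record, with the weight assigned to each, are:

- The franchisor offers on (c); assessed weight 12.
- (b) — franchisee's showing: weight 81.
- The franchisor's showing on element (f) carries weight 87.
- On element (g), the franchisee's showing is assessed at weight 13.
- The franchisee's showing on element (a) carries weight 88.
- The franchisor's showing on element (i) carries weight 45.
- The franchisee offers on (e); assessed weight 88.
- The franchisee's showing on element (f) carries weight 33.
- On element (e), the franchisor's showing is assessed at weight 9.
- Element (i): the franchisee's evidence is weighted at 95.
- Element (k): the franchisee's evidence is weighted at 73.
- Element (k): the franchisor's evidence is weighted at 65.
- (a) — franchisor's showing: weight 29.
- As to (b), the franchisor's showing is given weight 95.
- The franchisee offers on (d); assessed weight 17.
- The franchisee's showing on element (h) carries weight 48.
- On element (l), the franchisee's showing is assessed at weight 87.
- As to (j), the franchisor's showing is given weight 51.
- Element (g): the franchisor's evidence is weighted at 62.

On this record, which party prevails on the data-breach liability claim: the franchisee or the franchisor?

— Issue I —
At Stage I.1 the franchisee must meet the balance of probabilities (weight exceeds 51): on (a) the weight is 88 less the opposing 29 gives net 59, which does exceed 51, so (a) meets the standard.
  Stage I.1 is satisfied; the onus moves to the franchisor.
At Stage I.2 the franchisor must meet a scintilla of evidence (weight is at least 17): on (b) the weight is 95 less the opposing 81 gives net 14, which does not reach 17, so (b) does not meet the standard; on (c) the weight is 12, which does not reach 17, so (c) does not meet the standard.
  Not every element is met, so the franchisor fails to carry Stage I.2.
The franchisee prevails on this issue.
— Issue II —
Stage II.1 (franchisee, a substantially-more-likely showing, weight exceeds 71): (e) net 88−9=79 > 71 — meets.
  Stage II.1 carried; the burden shifts to the franchisor.
Stage II.2 (franchisor, the balance of probabilities, weight exceeds 48): (f) net 87−33=54 > 48 — meets; (g) net 62−13=49 > 48 — meets.
  The franchisor carries the last stage.
With every stage satisfied, the franchisor prevails on this issue.
— Issue III —
Stage III.1 (franchisee, the balance of probabilities, weight is at least 49): (h) 48 < 49 — fails; (i) net 95−45=50 ≥ 49 — meets.
  The franchisee does not carry Stage III.1.
So the franchisor prevails on this issue.
Per-issue: Issue I → franchisee; Issue II → franchisor; Issue III → franchisor. The franchisee must prevail on a majority of issues; overall, the franchisor prevails.

franchisor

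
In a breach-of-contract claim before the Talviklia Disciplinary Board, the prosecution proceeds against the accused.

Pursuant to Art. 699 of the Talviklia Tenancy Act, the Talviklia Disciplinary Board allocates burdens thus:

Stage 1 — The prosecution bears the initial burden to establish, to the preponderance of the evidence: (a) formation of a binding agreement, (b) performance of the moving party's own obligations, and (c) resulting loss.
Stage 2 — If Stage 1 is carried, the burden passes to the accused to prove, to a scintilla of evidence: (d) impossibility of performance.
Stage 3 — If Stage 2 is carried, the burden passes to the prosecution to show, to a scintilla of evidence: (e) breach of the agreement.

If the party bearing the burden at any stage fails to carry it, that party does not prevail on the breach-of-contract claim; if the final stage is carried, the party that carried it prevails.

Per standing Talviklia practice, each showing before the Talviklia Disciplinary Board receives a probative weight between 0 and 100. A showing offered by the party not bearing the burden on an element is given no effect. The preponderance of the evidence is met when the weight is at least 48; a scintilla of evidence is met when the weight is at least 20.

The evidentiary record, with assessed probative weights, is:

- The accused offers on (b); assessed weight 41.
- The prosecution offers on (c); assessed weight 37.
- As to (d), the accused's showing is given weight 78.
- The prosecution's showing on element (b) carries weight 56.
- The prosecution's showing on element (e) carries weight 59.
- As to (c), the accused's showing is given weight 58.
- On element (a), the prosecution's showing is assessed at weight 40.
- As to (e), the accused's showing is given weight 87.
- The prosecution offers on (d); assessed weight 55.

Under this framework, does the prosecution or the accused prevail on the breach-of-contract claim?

accused

Stage 1 — burden on prosecution; standard: the preponderance of the evidence (weight is at least 48).
    (a): 40 < 48 [not met]
    (b): 56 (accused's 41 disregarded) ≥ 48 [met]
    (c): 37 (accused's 58 disregarded) < 48 [not met]
  The prosecution does not carry Stage 1.
So the accused prevails.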